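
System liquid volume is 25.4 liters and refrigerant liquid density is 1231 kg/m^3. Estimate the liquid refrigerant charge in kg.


Charge = V * rho / 1000
Charge = 25.4 * 1231 / 1000
Charge = 31.27 kg

31.27


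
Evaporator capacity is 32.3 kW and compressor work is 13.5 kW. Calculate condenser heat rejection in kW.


Q_cond = Q_evap + W
Q_cond = 32.3 + 13.5
Q_cond = 45.8 kW

45.8


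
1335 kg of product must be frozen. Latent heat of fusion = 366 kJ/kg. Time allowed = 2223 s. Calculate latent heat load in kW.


Q_lat = m * h_fg / t
Q_lat = 1335 * 366 / 2223
Q_lat = 219.8 kW

219.8


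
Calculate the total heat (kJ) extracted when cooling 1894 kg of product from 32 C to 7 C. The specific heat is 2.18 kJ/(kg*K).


dT = 32 - (7) = 25 K
Q = m * cp * dT = 1894 * 2.18 * 25
Q = 103223 kJ

103223


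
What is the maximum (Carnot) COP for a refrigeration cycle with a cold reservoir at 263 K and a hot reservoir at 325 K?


dT = 325 - 263 = 62 K
COP_carnot = T_cold / dT = 263 / 62
COP_carnot = 4.242

4.242


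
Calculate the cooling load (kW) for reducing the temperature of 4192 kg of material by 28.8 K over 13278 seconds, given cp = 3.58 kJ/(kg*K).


Q = m * cp * dT / t
Q = 4192 * 3.58 * 28.8 / 13278
Q = 32.551 kW

32.551


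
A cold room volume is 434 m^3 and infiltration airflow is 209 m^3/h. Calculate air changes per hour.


ACH = flow / volume
ACH = 209 / 434
ACH = 0.482

0.482


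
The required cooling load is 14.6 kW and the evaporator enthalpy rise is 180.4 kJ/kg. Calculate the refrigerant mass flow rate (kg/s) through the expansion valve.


m_dot = Q / dh
m_dot = 14.6 / 180.4
m_dot = 0.0809 kg/s

0.0809


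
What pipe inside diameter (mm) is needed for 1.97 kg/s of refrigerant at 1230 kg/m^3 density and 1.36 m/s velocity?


A = m_dot / (rho * v) = 1.97 / (1230 * 1.36) = 0.001177666188 m^2
d = sqrt(4*A/pi) * 1000
d = 38.7 mm

38.7


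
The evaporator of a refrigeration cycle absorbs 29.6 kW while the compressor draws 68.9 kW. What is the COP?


COP = Q_evap / W
COP = 29.6 / 68.9
COP = 0.43

0.43


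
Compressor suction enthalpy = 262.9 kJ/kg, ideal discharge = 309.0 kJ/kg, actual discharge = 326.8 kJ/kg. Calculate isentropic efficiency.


dh_ideal = 309.0 - 262.9 = 46.1 kJ/kg
dh_actual = 326.8 - 262.9 = 63.9 kJ/kg
eta_s = dh_ideal / dh_actual = 46.1 / 63.9
eta_s = 0.7214

0.7214


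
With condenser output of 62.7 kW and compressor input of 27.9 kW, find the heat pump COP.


COP_hp = Q_cond / W
COP_hp = 62.7 / 27.9
COP_hp = 2.247

2.247


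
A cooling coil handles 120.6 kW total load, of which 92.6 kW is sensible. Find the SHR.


SHR = Q_sensible / Q_total
SHR = 92.6 / 120.6
SHR = 0.768

0.768


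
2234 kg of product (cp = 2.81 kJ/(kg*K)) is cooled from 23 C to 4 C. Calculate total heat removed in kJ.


dT = 23 - (4) = 19 K
Q = m * cp * dT = 2234 * 2.81 * 19
Q = 119273 kJ

119273


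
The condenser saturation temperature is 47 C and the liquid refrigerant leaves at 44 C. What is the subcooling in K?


Subcooling = T_cond - T_liquid
Subcooling = 47 - 44
Subcooling = 3 K

3


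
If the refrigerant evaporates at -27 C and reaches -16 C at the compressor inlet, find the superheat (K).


Superheat = T_suction - T_evap
Superheat = -16 - (-27)
Superheat = 11 K

11


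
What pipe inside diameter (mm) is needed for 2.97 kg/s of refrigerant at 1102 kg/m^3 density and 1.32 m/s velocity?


A = m_dot / (rho * v) = 2.97 / (1102 * 1.32) = 0.002041742287 m^2
d = sqrt(4*A/pi) * 1000
d = 51.0 mm

51.0


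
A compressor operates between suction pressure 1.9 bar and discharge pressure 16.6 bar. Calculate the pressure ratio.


PR = P_high / P_low
PR = 16.6 / 1.9
PR = 8.737

8.737


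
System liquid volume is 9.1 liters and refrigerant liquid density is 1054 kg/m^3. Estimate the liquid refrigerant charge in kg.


Charge = V * rho / 1000
Charge = 9.1 * 1054 / 1000
Charge = 9.59 kg

9.59


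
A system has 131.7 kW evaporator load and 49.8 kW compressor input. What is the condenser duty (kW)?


Q_cond = Q_evap + W
Q_cond = 131.7 + 49.8
Q_cond = 181.5 kW

181.5


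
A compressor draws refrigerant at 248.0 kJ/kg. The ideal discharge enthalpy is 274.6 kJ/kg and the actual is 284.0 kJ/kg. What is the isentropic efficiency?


dh_ideal = 274.6 - 248.0 = 26.6 kJ/kg
dh_actual = 284.0 - 248.0 = 36.0 kJ/kg
eta_s = dh_ideal / dh_actual = 26.6 / 36.0
eta_s = 0.7389

0.7389


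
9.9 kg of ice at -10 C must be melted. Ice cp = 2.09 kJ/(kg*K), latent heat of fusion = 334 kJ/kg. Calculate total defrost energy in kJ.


Sensible heat = cp * dT = 2.09 * 10 = 20.9 kJ/kg
Total per kg = 20.9 + 334 = 354.9 kJ/kg
Q = m * total = 9.9 * 354.9
Q = 3513.5 kJ

3513.5


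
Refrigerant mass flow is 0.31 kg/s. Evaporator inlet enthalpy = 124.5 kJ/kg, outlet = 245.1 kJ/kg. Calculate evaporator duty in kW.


dh = 245.1 - 124.5 = 120.6 kJ/kg
Q_evap = m_dot * dh = 0.31 * 120.6
Q_evap = 37.39 kW

37.39


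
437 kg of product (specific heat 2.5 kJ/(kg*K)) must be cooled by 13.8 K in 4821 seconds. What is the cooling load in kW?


Q = m * cp * dT / t
Q = 437 * 2.5 * 13.8 / 4821
Q = 3.127 kW

3.127


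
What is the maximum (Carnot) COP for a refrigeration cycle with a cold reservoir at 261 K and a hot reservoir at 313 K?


dT = 313 - 261 = 52 K
COP_carnot = T_cold / dT = 261 / 52
COP_carnot = 5.019

5.019


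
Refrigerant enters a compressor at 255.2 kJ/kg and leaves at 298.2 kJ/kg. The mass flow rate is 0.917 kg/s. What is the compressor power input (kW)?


dh = 298.2 - 255.2 = 43.0 kJ/kg
W = m_dot * dh = 0.917 * 43.0 = 39.43 kW

39.43


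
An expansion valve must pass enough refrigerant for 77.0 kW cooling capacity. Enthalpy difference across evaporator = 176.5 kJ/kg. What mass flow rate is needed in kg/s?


m_dot = Q / dh
m_dot = 77.0 / 176.5
m_dot = 0.4363 kg/s

0.4363


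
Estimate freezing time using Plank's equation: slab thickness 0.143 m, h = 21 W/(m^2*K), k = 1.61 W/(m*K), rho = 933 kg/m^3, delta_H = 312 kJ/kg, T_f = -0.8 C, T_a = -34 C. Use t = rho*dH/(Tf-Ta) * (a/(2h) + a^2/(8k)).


dT = -0.8 - (-34) = 33.2 K
term1 = a/(2h) = 0.143/(2*21) = 0.003404761905
term2 = a^2/(8k) = 0.143^2/(8*1.61) = 0.00158765528
t = rho*dH*1000/dT * (term1 + term2)
t = 933*312*1000/33.2 * (0.003404761905 + 0.00158765528)
t = 43773 s

43773


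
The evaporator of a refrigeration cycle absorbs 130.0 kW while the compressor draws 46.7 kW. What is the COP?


COP = Q_evap / W
COP = 130.0 / 46.7
COP = 2.784

2.784


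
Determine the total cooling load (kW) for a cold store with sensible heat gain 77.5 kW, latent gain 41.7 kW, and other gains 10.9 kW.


Q_total = Q_s + Q_l + Q_misc
Q_total = 77.5 + 41.7 + 10.9
Q_total = 130.1 kW

130.1


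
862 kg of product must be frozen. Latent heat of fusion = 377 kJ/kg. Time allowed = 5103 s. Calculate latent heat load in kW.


Q_lat = m * h_fg / t
Q_lat = 862 * 377 / 5103
Q_lat = 63.68 kW

63.68


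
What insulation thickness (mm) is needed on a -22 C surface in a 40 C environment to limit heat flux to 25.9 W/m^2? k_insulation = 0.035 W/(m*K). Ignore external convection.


dT = 40 - (-22) = 62 K
thickness = k * dT / q_max * 1000
thickness = 0.035 * 62 / 25.9 * 1000
thickness = 83.8 mm

83.8


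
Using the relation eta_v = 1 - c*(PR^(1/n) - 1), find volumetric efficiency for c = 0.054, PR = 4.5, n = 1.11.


PR^(1/n) = 4.5^(1/1.11) = 3.87685664
eta_v = 1 - 0.054 * (3.87685664 - 1)
eta_v = 0.8446

0.8446


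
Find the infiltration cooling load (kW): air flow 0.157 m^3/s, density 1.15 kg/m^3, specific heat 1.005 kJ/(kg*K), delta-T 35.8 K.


Q = V_dot * rho * cp * dT
Q = 0.157 * 1.15 * 1.005 * 35.8
Q = 6.496 kW

6.496


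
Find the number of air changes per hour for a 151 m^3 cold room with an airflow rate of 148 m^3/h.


ACH = flow / volume
ACH = 148 / 151
ACH = 0.98

0.98


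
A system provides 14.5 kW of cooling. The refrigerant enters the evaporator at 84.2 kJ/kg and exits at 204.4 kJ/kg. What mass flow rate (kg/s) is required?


dh = 204.4 - 84.2 = 120.2 kJ/kg
m_dot = Q / dh = 14.5 / 120.2 = 0.1206 kg/s

0.1206


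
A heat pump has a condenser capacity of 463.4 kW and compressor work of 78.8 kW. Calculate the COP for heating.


COP_hp = Q_cond / W
COP_hp = 463.4 / 78.8
COP_hp = 5.881

5.881


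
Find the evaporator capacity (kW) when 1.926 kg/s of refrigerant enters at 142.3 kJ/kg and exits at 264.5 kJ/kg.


dh = 264.5 - 142.3 = 122.2 kJ/kg
Q_evap = m_dot * dh = 1.926 * 122.2
Q_evap = 235.36 kW

235.36


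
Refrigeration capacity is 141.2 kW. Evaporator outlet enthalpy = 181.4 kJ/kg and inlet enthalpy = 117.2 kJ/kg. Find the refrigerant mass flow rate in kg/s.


dh = 181.4 - 117.2 = 64.2 kJ/kg
m_dot = Q / dh = 141.2 / 64.2 = 2.1994 kg/s

2.1994


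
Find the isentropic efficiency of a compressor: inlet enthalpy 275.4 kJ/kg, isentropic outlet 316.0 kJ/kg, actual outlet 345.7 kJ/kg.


dh_ideal = 316.0 - 275.4 = 40.6 kJ/kg
dh_actual = 345.7 - 275.4 = 70.3 kJ/kg
eta_s = dh_ideal / dh_actual = 40.6 / 70.3
eta_s = 0.5775

0.5775


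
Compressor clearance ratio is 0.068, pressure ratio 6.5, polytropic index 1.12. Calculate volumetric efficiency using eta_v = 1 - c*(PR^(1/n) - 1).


PR^(1/n) = 6.5^(1/1.12) = 5.3188225
eta_v = 1 - 0.068 * (5.3188225 - 1)
eta_v = 0.7063

0.7063


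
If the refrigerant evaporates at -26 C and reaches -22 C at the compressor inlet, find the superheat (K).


Superheat = T_suction - T_evap
Superheat = -22 - (-26)
Superheat = 4 K

4


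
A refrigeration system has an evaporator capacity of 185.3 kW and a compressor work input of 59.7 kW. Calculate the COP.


COP = Q_evap / W
COP = 185.3 / 59.7
COP = 3.104

3.104


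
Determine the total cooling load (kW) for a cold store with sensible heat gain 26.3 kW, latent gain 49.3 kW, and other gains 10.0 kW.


Q_total = Q_s + Q_l + Q_misc
Q_total = 26.3 + 49.3 + 10.0
Q_total = 85.6 kW

85.6


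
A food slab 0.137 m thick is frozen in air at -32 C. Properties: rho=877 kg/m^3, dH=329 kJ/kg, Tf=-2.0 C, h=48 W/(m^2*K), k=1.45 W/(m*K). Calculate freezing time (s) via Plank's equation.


dT = -2.0 - (-32) = 30.0 K
term1 = a/(2h) = 0.137/(2*48) = 0.001427083333
term2 = a^2/(8k) = 0.137^2/(8*1.45) = 0.001618017241
t = rho*dH*1000/dT * (term1 + term2)
t = 877*329*1000/30.0 * (0.001427083333 + 0.001618017241)
t = 29287 s

29287


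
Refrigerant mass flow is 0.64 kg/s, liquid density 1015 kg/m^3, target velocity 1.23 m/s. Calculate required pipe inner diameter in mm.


A = m_dot / (rho * v) = 0.64 / (1015 * 1.23) = 0.0005126356682 m^2
d = sqrt(4*A/pi) * 1000
d = 25.5 mm

25.5


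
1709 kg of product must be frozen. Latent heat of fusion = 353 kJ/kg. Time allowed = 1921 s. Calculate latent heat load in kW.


Q_lat = m * h_fg / t
Q_lat = 1709 * 353 / 1921
Q_lat = 314.04 kW

314.04


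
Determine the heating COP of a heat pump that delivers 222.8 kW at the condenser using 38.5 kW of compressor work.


COP_hp = Q_cond / W
COP_hp = 222.8 / 38.5
COP_hp = 5.787

5.787


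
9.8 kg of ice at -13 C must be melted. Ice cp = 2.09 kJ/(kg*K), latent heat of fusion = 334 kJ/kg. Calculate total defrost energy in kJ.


Sensible heat = cp * dT = 2.09 * 13 = 27.17 kJ/kg
Total per kg = 27.17 + 334 = 361.17 kJ/kg
Q = m * total = 9.8 * 361.17
Q = 3539.5 kJ

3539.5


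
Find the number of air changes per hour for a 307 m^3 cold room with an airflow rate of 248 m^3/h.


ACH = flow / volume
ACH = 248 / 307
ACH = 0.808

0.808


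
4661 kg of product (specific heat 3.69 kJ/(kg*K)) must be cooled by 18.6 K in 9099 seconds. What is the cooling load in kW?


Q = m * cp * dT / t
Q = 4661 * 3.69 * 18.6 / 9099
Q = 35.158 kW

35.158


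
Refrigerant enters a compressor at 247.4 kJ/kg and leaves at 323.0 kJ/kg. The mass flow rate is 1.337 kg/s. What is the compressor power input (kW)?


dh = 323.0 - 247.4 = 75.6 kJ/kg
W = m_dot * dh = 1.337 * 75.6 = 101.08 kW

101.08


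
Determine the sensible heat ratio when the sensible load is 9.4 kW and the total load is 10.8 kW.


SHR = Q_sensible / Q_total
SHR = 9.4 / 10.8
SHR = 0.87

0.87


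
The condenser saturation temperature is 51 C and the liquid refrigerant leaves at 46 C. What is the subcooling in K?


Subcooling = T_cond - T_liquid
Subcooling = 51 - 46
Subcooling = 5 K

5


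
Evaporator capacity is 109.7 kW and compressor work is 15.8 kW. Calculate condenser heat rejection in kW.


Q_cond = Q_evap + W
Q_cond = 109.7 + 15.8
Q_cond = 125.5 kW

125.5


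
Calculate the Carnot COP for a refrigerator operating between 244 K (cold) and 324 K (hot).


dT = 324 - 244 = 80 K
COP_carnot = T_cold / dT = 244 / 80
COP_carnot = 3.05

3.05


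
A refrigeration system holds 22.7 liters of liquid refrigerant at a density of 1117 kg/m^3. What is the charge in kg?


Charge = V * rho / 1000
Charge = 22.7 * 1117 / 1000
Charge = 25.36 kg

25.36


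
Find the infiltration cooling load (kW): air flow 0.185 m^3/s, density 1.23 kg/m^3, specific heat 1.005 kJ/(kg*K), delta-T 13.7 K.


Q = V_dot * rho * cp * dT
Q = 0.185 * 1.23 * 1.005 * 13.7
Q = 3.133 kW

3.133


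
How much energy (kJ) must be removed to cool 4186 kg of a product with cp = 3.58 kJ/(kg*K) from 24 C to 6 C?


dT = 24 - (6) = 18 K
Q = m * cp * dT = 4186 * 3.58 * 18
Q = 269746 kJ

269746


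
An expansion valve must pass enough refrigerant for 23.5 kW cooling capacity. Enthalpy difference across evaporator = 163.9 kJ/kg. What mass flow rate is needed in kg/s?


m_dot = Q / dh
m_dot = 23.5 / 163.9
m_dot = 0.1434 kg/s

0.1434


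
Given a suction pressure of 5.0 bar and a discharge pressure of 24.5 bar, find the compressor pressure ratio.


PR = P_high / P_low
PR = 24.5 / 5.0
PR = 4.9

4.9


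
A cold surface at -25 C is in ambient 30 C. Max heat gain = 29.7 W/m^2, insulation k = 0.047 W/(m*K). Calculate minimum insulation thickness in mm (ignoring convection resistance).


dT = 30 - (-25) = 55 K
thickness = k * dT / q_max * 1000
thickness = 0.047 * 55 / 29.7 * 1000
thickness = 87.0 mm

87.0


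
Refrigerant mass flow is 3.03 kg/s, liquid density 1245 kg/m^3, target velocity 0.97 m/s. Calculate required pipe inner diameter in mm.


A = m_dot / (rho * v) = 3.03 / (1245 * 0.97) = 0.002509005093 m^2
d = sqrt(4*A/pi) * 1000
d = 56.5 mm

56.5


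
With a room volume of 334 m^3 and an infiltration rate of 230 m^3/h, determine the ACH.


ACH = flow / volume
ACH = 230 / 334
ACH = 0.689

0.689


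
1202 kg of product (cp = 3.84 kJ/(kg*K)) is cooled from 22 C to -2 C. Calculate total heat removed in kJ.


dT = 22 - (-2) = 24 K
Q = m * cp * dT = 1202 * 3.84 * 24
Q = 110776 kJ

110776


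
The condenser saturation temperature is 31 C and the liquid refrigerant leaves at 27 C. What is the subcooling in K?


Subcooling = T_cond - T_liquid
Subcooling = 31 - 27
Subcooling = 4 K

4


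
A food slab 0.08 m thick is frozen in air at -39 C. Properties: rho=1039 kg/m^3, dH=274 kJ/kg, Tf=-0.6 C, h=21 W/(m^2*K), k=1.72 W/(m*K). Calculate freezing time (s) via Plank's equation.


dT = -0.6 - (-39) = 38.4 K
term1 = a/(2h) = 0.08/(2*21) = 0.001904761905
term2 = a^2/(8k) = 0.08^2/(8*1.72) = 0.0004651162791
t = rho*dH*1000/dT * (term1 + term2)
t = 1039*274*1000/38.4 * (0.001904761905 + 0.0004651162791)
t = 17570 s

17570


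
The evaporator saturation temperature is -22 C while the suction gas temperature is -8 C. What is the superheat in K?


Superheat = T_suction - T_evap
Superheat = -8 - (-22)
Superheat = 14 K

14


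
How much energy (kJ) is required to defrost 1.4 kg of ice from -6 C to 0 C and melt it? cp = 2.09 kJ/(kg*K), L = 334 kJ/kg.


Sensible heat = cp * dT = 2.09 * 6 = 12.54 kJ/kg
Total per kg = 12.54 + 334 = 346.54 kJ/kg
Q = m * total = 1.4 * 346.54
Q = 485.2 kJ

485.2


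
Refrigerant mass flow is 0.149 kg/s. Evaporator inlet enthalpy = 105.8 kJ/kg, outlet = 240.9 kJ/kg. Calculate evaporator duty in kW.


dh = 240.9 - 105.8 = 135.1 kJ/kg
Q_evap = m_dot * dh = 0.149 * 135.1
Q_evap = 20.13 kW

20.13


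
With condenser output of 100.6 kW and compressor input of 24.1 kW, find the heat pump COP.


COP_hp = Q_cond / W
COP_hp = 100.6 / 24.1
COP_hp = 4.174

4.174


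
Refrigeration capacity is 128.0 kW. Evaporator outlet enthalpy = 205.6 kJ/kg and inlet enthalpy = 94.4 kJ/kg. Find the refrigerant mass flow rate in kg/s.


dh = 205.6 - 94.4 = 111.2 kJ/kg
m_dot = Q / dh = 128.0 / 111.2 = 1.1511 kg/s

1.1511


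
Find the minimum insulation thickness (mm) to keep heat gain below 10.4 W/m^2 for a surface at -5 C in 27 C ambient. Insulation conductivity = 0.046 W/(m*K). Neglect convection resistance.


dT = 27 - (-5) = 32 K
thickness = k * dT / q_max * 1000
thickness = 0.046 * 32 / 10.4 * 1000
thickness = 141.5 mm

141.5


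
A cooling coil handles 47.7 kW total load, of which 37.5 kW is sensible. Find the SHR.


SHR = Q_sensible / Q_total
SHR = 37.5 / 47.7
SHR = 0.786

0.786


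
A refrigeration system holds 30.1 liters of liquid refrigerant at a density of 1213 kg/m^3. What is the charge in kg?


Charge = V * rho / 1000
Charge = 30.1 * 1213 / 1000
Charge = 36.51 kg

36.51


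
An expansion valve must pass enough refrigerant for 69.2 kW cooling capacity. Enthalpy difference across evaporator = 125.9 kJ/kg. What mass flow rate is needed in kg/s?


m_dot = Q / dh
m_dot = 69.2 / 125.9
m_dot = 0.5496 kg/s

0.5496


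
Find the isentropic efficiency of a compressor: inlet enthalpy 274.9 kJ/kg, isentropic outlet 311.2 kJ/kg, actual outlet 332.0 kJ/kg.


dh_ideal = 311.2 - 274.9 = 36.3 kJ/kg
dh_actual = 332.0 - 274.9 = 57.1 kJ/kg
eta_s = dh_ideal / dh_actual = 36.3 / 57.1
eta_s = 0.6357

0.6357


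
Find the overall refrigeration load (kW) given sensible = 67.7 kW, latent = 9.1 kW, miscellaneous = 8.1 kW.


Q_total = Q_s + Q_l + Q_misc
Q_total = 67.7 + 9.1 + 8.1
Q_total = 84.9 kW

84.9


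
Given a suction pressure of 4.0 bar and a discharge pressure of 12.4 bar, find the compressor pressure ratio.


PR = P_high / P_low
PR = 12.4 / 4.0
PR = 3.1

3.1


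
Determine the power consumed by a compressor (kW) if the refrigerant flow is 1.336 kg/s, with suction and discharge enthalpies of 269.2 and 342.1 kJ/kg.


dh = 342.1 - 269.2 = 72.9 kJ/kg
W = m_dot * dh = 1.336 * 72.9 = 97.39 kW

97.39


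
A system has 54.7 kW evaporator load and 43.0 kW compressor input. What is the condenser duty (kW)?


Q_cond = Q_evap + W
Q_cond = 54.7 + 43.0
Q_cond = 97.7 kW

97.7


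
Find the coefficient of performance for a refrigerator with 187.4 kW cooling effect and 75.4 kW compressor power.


COP = Q_evap / W
COP = 187.4 / 75.4
COP = 2.485

2.485


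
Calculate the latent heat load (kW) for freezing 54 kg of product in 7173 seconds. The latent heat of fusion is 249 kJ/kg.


Q_lat = m * h_fg / t
Q_lat = 54 * 249 / 7173
Q_lat = 1.87 kW

1.87


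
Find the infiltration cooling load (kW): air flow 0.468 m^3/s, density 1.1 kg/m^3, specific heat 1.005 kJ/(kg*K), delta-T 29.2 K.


Q = V_dot * rho * cp * dT
Q = 0.468 * 1.1 * 1.005 * 29.2
Q = 15.107 kW

15.107


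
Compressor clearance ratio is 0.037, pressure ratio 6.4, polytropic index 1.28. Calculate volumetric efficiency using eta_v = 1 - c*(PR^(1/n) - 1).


PR^(1/n) = 6.4^(1/1.28) = 4.2641071
eta_v = 1 - 0.037 * (4.2641071 - 1)
eta_v = 0.8792

0.8792


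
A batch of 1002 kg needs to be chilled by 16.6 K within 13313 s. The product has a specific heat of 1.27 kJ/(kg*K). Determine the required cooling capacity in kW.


Q = m * cp * dT / t
Q = 1002 * 1.27 * 16.6 / 13313
Q = 1.587 kW

1.587


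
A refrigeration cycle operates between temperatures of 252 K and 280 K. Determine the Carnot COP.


dT = 280 - 252 = 28 K
COP_carnot = T_cold / dT = 252 / 28
COP_carnot = 9.0

9.0


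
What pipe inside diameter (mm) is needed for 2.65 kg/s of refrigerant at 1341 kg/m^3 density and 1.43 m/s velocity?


A = m_dot / (rho * v) = 2.65 / (1341 * 1.43) = 0.001381914134 m^2
d = sqrt(4*A/pi) * 1000
d = 41.9 mm

41.9


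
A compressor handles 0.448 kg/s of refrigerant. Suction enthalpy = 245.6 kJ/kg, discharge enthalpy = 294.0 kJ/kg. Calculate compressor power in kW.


dh = 294.0 - 245.6 = 48.4 kJ/kg
W = m_dot * dh = 0.448 * 48.4 = 21.68 kW

21.68


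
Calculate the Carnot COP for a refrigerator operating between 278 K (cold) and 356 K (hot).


dT = 356 - 278 = 78 K
COP_carnot = T_cold / dT = 278 / 78
COP_carnot = 3.564

3.564


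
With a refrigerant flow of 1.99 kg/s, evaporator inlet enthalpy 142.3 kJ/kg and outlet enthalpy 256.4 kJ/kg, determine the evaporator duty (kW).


dh = 256.4 - 142.3 = 114.1 kJ/kg
Q_evap = m_dot * dh = 1.99 * 114.1
Q_evap = 227.06 kW

227.06


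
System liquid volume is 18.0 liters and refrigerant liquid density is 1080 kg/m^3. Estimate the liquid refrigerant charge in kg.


Charge = V * rho / 1000
Charge = 18.0 * 1080 / 1000
Charge = 19.44 kg

19.44


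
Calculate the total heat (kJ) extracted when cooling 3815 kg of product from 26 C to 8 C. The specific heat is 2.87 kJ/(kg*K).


dT = 26 - (8) = 18 K
Q = m * cp * dT = 3815 * 2.87 * 18
Q = 197083 kJ

197083


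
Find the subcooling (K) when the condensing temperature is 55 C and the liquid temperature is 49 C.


Subcooling = T_cond - T_liquid
Subcooling = 55 - 49
Subcooling = 6 K

6


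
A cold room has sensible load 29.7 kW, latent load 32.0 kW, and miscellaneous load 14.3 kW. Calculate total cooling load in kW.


Q_total = Q_s + Q_l + Q_misc
Q_total = 29.7 + 32.0 + 14.3
Q_total = 76.0 kW

76.0


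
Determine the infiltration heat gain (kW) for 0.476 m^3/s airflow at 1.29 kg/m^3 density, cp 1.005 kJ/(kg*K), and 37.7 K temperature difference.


Q = V_dot * rho * cp * dT
Q = 0.476 * 1.29 * 1.005 * 37.7
Q = 23.265 kW

23.265


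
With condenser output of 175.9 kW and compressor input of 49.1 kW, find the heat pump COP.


COP_hp = Q_cond / W
COP_hp = 175.9 / 49.1
COP_hp = 3.582

3.582


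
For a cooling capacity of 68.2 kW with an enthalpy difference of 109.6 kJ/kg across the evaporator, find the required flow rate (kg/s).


m_dot = Q / dh
m_dot = 68.2 / 109.6
m_dot = 0.6223 kg/s

0.6223


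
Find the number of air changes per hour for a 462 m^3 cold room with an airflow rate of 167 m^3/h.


ACH = flow / volume
ACH = 167 / 462
ACH = 0.361

0.361


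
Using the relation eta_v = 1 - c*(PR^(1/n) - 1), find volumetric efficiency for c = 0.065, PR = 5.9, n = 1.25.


PR^(1/n) = 5.9^(1/1.25) = 4.13696274
eta_v = 1 - 0.065 * (4.13696274 - 1)
eta_v = 0.7961

0.7961


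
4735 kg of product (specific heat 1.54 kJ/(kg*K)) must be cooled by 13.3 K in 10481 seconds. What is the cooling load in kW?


Q = m * cp * dT / t
Q = 4735 * 1.54 * 13.3 / 10481
Q = 9.253 kW

9.253


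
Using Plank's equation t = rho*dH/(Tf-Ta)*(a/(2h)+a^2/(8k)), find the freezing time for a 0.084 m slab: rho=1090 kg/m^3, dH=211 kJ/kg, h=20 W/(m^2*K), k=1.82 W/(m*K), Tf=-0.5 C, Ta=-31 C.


dT = -0.5 - (-31) = 30.5 K
term1 = a/(2h) = 0.084/(2*20) = 0.0021
term2 = a^2/(8k) = 0.084^2/(8*1.82) = 0.0004846153846
t = rho*dH*1000/dT * (term1 + term2)
t = 1090*211*1000/30.5 * (0.0021 + 0.0004846153846)
t = 19490 s

19490


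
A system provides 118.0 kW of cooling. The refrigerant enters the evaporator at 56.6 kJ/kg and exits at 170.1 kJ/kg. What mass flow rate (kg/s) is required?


dh = 170.1 - 56.6 = 113.5 kJ/kg
m_dot = Q / dh = 118.0 / 113.5 = 1.0396 kg/s

1.0396


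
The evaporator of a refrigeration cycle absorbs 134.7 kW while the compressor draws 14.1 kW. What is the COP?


COP = Q_evap / W
COP = 134.7 / 14.1
COP = 9.553

9.553


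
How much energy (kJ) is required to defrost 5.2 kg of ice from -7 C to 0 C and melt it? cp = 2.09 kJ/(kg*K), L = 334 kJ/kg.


Sensible heat = cp * dT = 2.09 * 7 = 14.63 kJ/kg
Total per kg = 14.63 + 334 = 348.63 kJ/kg
Q = m * total = 5.2 * 348.63
Q = 1812.9 kJ

1812.9


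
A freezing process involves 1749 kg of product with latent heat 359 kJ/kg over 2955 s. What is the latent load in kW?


Q_lat = m * h_fg / t
Q_lat = 1749 * 359 / 2955
Q_lat = 212.48 kW

212.48


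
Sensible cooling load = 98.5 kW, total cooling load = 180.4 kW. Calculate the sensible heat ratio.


SHR = Q_sensible / Q_total
SHR = 98.5 / 180.4
SHR = 0.546

0.546


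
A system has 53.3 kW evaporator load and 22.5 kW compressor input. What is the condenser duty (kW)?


Q_cond = Q_evap + W
Q_cond = 53.3 + 22.5
Q_cond = 75.8 kW

75.8


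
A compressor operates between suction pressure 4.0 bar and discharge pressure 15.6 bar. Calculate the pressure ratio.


PR = P_high / P_low
PR = 15.6 / 4.0
PR = 3.9

3.9


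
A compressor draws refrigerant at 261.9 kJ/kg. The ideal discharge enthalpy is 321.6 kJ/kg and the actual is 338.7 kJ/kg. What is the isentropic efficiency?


dh_ideal = 321.6 - 261.9 = 59.7 kJ/kg
dh_actual = 338.7 - 261.9 = 76.8 kJ/kg
eta_s = dh_ideal / dh_actual = 59.7 / 76.8
eta_s = 0.7773

0.7773


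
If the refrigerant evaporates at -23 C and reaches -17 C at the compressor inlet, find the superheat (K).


Superheat = T_suction - T_evap
Superheat = -17 - (-23)
Superheat = 6 K

6


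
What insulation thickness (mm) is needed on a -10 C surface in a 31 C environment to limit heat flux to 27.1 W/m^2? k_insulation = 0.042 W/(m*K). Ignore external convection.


dT = 31 - (-10) = 41 K
thickness = k * dT / q_max * 1000
thickness = 0.042 * 41 / 27.1 * 1000
thickness = 63.5 mm

63.5


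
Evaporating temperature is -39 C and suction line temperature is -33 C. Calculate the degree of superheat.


Superheat = T_suction - T_evap
Superheat = -33 - (-39)
Superheat = 6 K

6


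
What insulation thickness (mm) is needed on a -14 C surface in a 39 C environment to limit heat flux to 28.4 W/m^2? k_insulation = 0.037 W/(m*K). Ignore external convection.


dT = 39 - (-14) = 53 K
thickness = k * dT / q_max * 1000
thickness = 0.037 * 53 / 28.4 * 1000
thickness = 69.0 mm

69.0


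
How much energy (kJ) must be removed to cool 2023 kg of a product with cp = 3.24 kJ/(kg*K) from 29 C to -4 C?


dT = 29 - (-4) = 33 K
Q = m * cp * dT = 2023 * 3.24 * 33
Q = 216299 kJ

216299


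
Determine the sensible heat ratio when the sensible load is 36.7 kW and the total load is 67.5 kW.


SHR = Q_sensible / Q_total
SHR = 36.7 / 67.5
SHR = 0.544

0.544


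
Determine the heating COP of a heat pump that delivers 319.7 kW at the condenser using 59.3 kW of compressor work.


COP_hp = Q_cond / W
COP_hp = 319.7 / 59.3
COP_hp = 5.391

5.391


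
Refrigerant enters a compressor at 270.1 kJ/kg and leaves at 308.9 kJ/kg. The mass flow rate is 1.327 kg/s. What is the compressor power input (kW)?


dh = 308.9 - 270.1 = 38.8 kJ/kg
W = m_dot * dh = 1.327 * 38.8 = 51.49 kW

51.49


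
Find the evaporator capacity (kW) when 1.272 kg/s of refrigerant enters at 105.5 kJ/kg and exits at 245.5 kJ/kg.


dh = 245.5 - 105.5 = 140.0 kJ/kg
Q_evap = m_dot * dh = 1.272 * 140.0
Q_evap = 178.08 kW

178.08


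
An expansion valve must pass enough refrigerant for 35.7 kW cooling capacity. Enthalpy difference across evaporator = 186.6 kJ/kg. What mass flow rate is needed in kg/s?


m_dot = Q / dh
m_dot = 35.7 / 186.6
m_dot = 0.1913 kg/s

0.1913


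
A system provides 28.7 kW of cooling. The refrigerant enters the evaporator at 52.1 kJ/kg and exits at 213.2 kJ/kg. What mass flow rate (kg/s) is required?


dh = 213.2 - 52.1 = 161.1 kJ/kg
m_dot = Q / dh = 28.7 / 161.1 = 0.1782 kg/s

0.1782


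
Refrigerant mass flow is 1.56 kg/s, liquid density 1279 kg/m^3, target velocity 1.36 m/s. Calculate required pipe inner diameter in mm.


A = m_dot / (rho * v) = 1.56 / (1279 * 1.36) = 0.0008968403624 m^2
d = sqrt(4*A/pi) * 1000
d = 33.8 mm

33.8


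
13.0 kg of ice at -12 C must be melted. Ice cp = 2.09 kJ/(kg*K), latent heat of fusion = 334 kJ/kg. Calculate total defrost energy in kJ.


Sensible heat = cp * dT = 2.09 * 12 = 25.08 kJ/kg
Total per kg = 25.08 + 334 = 359.08 kJ/kg
Q = m * total = 13.0 * 359.08
Q = 4668.0 kJ

4668.0


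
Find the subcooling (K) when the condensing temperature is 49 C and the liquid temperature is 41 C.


Subcooling = T_cond - T_liquid
Subcooling = 49 - 41
Subcooling = 8 K

8


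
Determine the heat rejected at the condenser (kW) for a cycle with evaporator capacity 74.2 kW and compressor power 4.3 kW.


Q_cond = Q_evap + W
Q_cond = 74.2 + 4.3
Q_cond = 78.5 kW

78.5


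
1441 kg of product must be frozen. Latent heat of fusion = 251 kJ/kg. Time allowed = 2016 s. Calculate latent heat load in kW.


Q_lat = m * h_fg / t
Q_lat = 1441 * 251 / 2016
Q_lat = 179.41 kW

179.41


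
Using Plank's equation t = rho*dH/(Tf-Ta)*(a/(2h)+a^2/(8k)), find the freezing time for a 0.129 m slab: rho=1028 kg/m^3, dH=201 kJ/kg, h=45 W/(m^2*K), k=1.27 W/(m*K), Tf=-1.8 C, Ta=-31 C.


dT = -1.8 - (-31) = 29.2 K
term1 = a/(2h) = 0.129/(2*45) = 0.001433333333
term2 = a^2/(8k) = 0.129^2/(8*1.27) = 0.001637893701
t = rho*dH*1000/dT * (term1 + term2)
t = 1028*201*1000/29.2 * (0.001433333333 + 0.001637893701)
t = 21733 s

21733


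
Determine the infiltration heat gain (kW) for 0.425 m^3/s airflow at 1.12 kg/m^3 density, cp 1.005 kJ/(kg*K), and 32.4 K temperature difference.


Q = V_dot * rho * cp * dT
Q = 0.425 * 1.12 * 1.005 * 32.4
Q = 15.5 kW

15.5


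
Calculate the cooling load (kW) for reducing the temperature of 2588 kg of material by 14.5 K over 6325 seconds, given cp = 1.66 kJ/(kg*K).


Q = m * cp * dT / t
Q = 2588 * 1.66 * 14.5 / 6325
Q = 9.849 kW

9.849


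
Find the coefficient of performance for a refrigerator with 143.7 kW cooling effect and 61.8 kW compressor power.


COP = Q_evap / W
COP = 143.7 / 61.8
COP = 2.325

2.325


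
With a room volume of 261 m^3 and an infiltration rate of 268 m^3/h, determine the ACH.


ACH = flow / volume
ACH = 268 / 261
ACH = 1.027

1.027


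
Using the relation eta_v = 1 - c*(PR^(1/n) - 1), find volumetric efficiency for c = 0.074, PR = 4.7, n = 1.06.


PR^(1/n) = 4.7^(1/1.06) = 4.30580723
eta_v = 1 - 0.074 * (4.30580723 - 1)
eta_v = 0.7554

0.7554


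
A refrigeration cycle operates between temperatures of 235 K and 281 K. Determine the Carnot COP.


dT = 281 - 235 = 46 K
COP_carnot = T_cold / dT = 235 / 46
COP_carnot = 5.109

5.109


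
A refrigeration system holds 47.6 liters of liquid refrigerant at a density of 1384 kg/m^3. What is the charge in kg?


Charge = V * rho / 1000
Charge = 47.6 * 1384 / 1000
Charge = 65.88 kg

65.88


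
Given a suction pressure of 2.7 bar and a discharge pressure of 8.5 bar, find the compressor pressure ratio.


PR = P_high / P_low
PR = 8.5 / 2.7
PR = 3.148

3.148


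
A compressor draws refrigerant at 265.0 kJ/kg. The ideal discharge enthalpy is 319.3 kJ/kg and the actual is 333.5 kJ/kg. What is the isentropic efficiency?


dh_ideal = 319.3 - 265.0 = 54.3 kJ/kg
dh_actual = 333.5 - 265.0 = 68.5 kJ/kg
eta_s = dh_ideal / dh_actual = 54.3 / 68.5
eta_s = 0.7927

0.7927


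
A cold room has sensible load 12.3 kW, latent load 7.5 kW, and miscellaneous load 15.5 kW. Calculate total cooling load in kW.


Q_total = Q_s + Q_l + Q_misc
Q_total = 12.3 + 7.5 + 15.5
Q_total = 35.3 kW

35.3


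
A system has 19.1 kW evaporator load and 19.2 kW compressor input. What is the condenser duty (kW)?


Q_cond = Q_evap + W
Q_cond = 19.1 + 19.2
Q_cond = 38.3 kW

38.3


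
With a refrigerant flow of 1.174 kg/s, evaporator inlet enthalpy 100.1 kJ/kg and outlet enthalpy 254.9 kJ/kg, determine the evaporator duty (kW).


dh = 254.9 - 100.1 = 154.8 kJ/kg
Q_evap = m_dot * dh = 1.174 * 154.8
Q_evap = 181.74 kW

181.74


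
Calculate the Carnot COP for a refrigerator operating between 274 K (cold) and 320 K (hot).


dT = 320 - 274 = 46 K
COP_carnot = T_cold / dT = 274 / 46
COP_carnot = 5.957

5.957


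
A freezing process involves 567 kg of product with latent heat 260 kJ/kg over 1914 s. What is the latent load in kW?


Q_lat = m * h_fg / t
Q_lat = 567 * 260 / 1914
Q_lat = 77.02 kW

77.02


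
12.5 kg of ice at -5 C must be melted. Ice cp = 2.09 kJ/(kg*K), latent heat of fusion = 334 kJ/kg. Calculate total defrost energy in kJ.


Sensible heat = cp * dT = 2.09 * 5 = 10.45 kJ/kg
Total per kg = 10.45 + 334 = 344.45 kJ/kg
Q = m * total = 12.5 * 344.45
Q = 4305.6 kJ

4305.6


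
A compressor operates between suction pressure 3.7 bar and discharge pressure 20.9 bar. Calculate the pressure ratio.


PR = P_high / P_low
PR = 20.9 / 3.7
PR = 5.649

5.649


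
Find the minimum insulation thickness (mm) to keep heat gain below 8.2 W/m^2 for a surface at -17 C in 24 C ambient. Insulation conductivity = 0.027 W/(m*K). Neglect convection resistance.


dT = 24 - (-17) = 41 K
thickness = k * dT / q_max * 1000
thickness = 0.027 * 41 / 8.2 * 1000
thickness = 135.0 mm

135.0


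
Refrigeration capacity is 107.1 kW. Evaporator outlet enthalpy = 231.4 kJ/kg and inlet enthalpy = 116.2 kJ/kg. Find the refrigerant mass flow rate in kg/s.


dh = 231.4 - 116.2 = 115.2 kJ/kg
m_dot = Q / dh = 107.1 / 115.2 = 0.9297 kg/s

0.9297


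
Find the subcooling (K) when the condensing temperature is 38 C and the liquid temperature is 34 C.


Subcooling = T_cond - T_liquid
Subcooling = 38 - 34
Subcooling = 4 K

4


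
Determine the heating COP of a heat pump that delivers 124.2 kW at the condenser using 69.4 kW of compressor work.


COP_hp = Q_cond / W
COP_hp = 124.2 / 69.4
COP_hp = 1.79

1.79


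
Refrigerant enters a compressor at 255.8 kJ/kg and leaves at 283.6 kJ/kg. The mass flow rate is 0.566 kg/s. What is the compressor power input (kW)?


dh = 283.6 - 255.8 = 27.8 kJ/kg
W = m_dot * dh = 0.566 * 27.8 = 15.73 kW

15.73


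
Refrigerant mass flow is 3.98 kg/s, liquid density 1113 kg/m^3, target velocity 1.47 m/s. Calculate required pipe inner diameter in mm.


A = m_dot / (rho * v) = 3.98 / (1113 * 1.47) = 0.002432599275 m^2
d = sqrt(4*A/pi) * 1000
d = 55.7 mm

55.7


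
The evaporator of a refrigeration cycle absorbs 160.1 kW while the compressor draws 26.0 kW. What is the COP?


COP = Q_evap / W
COP = 160.1 / 26.0
COP = 6.158

6.158


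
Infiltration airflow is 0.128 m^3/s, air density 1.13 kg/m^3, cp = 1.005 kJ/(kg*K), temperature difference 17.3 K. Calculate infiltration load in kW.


Q = V_dot * rho * cp * dT
Q = 0.128 * 1.13 * 1.005 * 17.3
Q = 2.515 kW

2.515


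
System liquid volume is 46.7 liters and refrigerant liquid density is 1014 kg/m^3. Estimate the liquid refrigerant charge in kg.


Charge = V * rho / 1000
Charge = 46.7 * 1014 / 1000
Charge = 47.35 kg

47.35


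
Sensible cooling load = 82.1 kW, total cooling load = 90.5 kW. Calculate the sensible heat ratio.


SHR = Q_sensible / Q_total
SHR = 82.1 / 90.5
SHR = 0.907

0.907


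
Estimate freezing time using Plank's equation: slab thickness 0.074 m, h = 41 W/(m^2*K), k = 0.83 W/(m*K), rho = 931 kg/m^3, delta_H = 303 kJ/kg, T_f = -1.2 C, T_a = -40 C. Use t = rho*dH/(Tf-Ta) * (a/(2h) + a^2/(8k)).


dT = -1.2 - (-40) = 38.8 K
term1 = a/(2h) = 0.074/(2*41) = 0.0009024390244
term2 = a^2/(8k) = 0.074^2/(8*0.83) = 0.0008246987952
t = rho*dH*1000/dT * (term1 + term2)
t = 931*303*1000/38.8 * (0.0009024390244 + 0.0008246987952)
t = 12557 s

12557


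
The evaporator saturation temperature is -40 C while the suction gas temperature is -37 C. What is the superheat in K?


Superheat = T_suction - T_evap
Superheat = -37 - (-40)
Superheat = 3 K

3


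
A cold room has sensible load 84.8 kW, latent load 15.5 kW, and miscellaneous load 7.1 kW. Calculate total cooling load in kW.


Q_total = Q_s + Q_l + Q_misc
Q_total = 84.8 + 15.5 + 7.1
Q_total = 107.4 kW

107.4


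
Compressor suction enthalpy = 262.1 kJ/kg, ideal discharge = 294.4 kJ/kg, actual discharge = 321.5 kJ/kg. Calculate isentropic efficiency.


dh_ideal = 294.4 - 262.1 = 32.3 kJ/kg
dh_actual = 321.5 - 262.1 = 59.4 kJ/kg
eta_s = dh_ideal / dh_actual = 32.3 / 59.4
eta_s = 0.5438

0.5438


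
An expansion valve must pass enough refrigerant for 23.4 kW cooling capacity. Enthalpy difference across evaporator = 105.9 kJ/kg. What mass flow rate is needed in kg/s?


m_dot = Q / dh
m_dot = 23.4 / 105.9
m_dot = 0.221 kg/s

0.221


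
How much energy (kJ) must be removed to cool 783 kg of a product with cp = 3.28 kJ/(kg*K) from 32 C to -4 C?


dT = 32 - (-4) = 36 K
Q = m * cp * dT = 783 * 3.28 * 36
Q = 92457 kJ

92457


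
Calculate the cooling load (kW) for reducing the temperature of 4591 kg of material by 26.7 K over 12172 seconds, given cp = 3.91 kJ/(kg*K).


Q = m * cp * dT / t
Q = 4591 * 3.91 * 26.7 / 12172
Q = 39.376 kW

39.376


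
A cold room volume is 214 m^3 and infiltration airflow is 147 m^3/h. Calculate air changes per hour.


ACH = flow / volume
ACH = 147 / 214
ACH = 0.687

0.687


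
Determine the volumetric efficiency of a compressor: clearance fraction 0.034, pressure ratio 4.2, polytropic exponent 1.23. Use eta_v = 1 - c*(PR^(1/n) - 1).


PR^(1/n) = 4.2^(1/1.23) = 3.21149123
eta_v = 1 - 0.034 * (3.21149123 - 1)
eta_v = 0.9248

0.9248


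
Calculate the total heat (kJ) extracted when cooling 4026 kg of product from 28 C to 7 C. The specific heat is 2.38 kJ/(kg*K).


dT = 28 - (7) = 21 K
Q = m * cp * dT = 4026 * 2.38 * 21
Q = 201219 kJ

201219


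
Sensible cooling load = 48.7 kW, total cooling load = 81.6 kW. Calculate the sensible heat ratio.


SHR = Q_sensible / Q_total
SHR = 48.7 / 81.6
SHR = 0.597

0.597


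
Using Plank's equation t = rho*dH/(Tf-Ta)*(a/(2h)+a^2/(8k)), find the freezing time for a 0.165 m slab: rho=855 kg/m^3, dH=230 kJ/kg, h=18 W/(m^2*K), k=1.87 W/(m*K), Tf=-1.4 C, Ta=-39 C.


dT = -1.4 - (-39) = 37.6 K
term1 = a/(2h) = 0.165/(2*18) = 0.004583333333
term2 = a^2/(8k) = 0.165^2/(8*1.87) = 0.001819852941
t = rho*dH*1000/dT * (term1 + term2)
t = 855*230*1000/37.6 * (0.004583333333 + 0.001819852941)
t = 33489 s

33489


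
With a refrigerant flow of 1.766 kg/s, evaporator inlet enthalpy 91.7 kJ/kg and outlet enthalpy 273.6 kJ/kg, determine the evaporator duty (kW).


dh = 273.6 - 91.7 = 181.9 kJ/kg
Q_evap = m_dot * dh = 1.766 * 181.9
Q_evap = 321.24 kW

321.24


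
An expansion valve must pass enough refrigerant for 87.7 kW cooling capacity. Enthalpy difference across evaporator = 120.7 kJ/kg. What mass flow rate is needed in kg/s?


m_dot = Q / dh
m_dot = 87.7 / 120.7
m_dot = 0.7266 kg/s

0.7266


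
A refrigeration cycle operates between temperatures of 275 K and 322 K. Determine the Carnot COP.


dT = 322 - 275 = 47 K
COP_carnot = T_cold / dT = 275 / 47
COP_carnot = 5.851

5.851


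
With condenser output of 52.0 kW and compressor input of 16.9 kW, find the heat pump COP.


COP_hp = Q_cond / W
COP_hp = 52.0 / 16.9
COP_hp = 3.077

3.077


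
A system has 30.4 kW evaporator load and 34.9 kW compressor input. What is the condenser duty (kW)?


Q_cond = Q_evap + W
Q_cond = 30.4 + 34.9
Q_cond = 65.3 kW

65.3


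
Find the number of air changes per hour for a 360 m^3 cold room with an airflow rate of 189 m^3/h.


ACH = flow / volume
ACH = 189 / 360
ACH = 0.525

0.525


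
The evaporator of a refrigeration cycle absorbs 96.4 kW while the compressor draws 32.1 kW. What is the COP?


COP = Q_evap / W
COP = 96.4 / 32.1
COP = 3.003

3.003


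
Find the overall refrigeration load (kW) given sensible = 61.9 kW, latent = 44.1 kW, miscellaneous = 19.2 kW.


Q_total = Q_s + Q_l + Q_misc
Q_total = 61.9 + 44.1 + 19.2
Q_total = 125.2 kW

125.2


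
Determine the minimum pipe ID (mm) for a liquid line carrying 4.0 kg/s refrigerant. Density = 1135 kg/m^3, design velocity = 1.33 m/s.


A = m_dot / (rho * v) = 4.0 / (1135 * 1.33) = 0.002649796297 m^2
d = sqrt(4*A/pi) * 1000
d = 58.1 mm

58.1
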